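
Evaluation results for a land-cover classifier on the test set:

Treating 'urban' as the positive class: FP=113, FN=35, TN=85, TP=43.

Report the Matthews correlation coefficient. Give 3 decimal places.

-0.018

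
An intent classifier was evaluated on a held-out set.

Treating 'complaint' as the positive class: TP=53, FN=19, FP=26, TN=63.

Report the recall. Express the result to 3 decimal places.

0.736

Recall = TP/(TP+FN) = 53/(53+19) = 53/72 = 0.736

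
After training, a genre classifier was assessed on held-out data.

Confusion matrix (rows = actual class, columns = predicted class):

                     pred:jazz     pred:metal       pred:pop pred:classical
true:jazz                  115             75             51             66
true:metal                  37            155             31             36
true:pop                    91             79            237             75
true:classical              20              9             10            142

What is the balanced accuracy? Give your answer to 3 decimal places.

0.562

Balanced accuracy = mean of per-class recall.
  jazz: recall = 115/307 = 0.3746
  metal: recall = 155/259 = 0.5985
  pop: recall = 237/482 = 0.4917
  classical: recall = 142/181 = 0.7845
Mean = (0.3746 + 0.5985 + 0.4917 + 0.7845) / 4 = 0.562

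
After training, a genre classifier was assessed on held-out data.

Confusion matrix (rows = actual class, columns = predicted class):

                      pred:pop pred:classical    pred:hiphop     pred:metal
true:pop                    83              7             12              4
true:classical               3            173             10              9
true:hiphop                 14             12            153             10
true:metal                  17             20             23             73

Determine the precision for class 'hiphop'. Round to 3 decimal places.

0.773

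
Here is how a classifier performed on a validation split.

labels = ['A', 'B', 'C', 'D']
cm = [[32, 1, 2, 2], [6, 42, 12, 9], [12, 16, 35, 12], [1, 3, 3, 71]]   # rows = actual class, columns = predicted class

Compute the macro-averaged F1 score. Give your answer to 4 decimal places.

0.6863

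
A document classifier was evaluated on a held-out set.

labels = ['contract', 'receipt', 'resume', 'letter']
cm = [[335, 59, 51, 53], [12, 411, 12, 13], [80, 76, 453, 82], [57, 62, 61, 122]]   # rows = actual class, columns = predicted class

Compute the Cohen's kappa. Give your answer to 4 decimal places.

Observed agreement pₒ = trace/N = 1321/1939 = 0.68128
Expected agreement pₑ = Σ (rowᵢ·colᵢ)/N² = (498·484 + 448·608 + 691·577 + 302·270)/1939² = 0.26429
κ = (pₒ − pₑ)/(1 − pₑ) = (0.68128 − 0.26429)/(1 − 0.26429) = 0.5668

0.5668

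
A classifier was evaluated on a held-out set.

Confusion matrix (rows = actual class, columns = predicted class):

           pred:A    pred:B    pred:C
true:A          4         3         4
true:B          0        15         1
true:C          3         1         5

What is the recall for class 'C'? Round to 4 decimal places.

Treat 'C' as positive and all other classes as negative.
recall = TP/(TP+FN).
C: TP=5, FN=3+1=4 → 5/9 = 0.55556

0.5556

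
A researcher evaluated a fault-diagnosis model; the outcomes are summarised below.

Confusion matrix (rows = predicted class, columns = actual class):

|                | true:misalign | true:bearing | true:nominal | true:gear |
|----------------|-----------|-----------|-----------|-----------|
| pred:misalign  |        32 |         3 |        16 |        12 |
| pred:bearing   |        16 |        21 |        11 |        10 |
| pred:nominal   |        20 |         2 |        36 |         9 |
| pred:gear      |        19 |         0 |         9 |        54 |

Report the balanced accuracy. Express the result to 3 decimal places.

0.578

Balanced accuracy = mean of per-class recall.
  misalign: recall = 32/87 = 0.3678
  bearing: recall = 21/26 = 0.8077
  nominal: recall = 36/72 = 0.5000
  gear: recall = 54/85 = 0.6353
Mean = (0.3678 + 0.8077 + 0.5000 + 0.6353) / 4 = 0.578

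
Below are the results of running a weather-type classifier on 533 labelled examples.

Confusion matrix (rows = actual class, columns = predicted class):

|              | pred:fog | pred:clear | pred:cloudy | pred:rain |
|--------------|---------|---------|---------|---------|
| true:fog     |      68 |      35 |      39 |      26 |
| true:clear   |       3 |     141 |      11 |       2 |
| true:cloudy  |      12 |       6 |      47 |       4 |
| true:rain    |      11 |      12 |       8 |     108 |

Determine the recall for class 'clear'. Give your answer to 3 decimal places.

Take TP from the diagonal, FP from the rest of the 'clear' prediction marginal, FN from the rest of the 'clear' actual marginal.
recall = TP/(TP+FN).
clear: TP=141, FN=3+11+2=16 → 141/157 = 0.8981

0.898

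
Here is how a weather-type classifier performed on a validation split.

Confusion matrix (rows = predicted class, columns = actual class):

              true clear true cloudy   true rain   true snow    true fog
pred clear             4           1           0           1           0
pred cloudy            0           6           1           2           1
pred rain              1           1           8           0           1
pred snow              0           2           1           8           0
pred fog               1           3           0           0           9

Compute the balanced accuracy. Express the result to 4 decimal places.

0.6947

Balanced accuracy = mean of per-class recall.
  clear: recall = 4/6 = 0.66667
  cloudy: recall = 6/13 = 0.46154
  rain: recall = 8/10 = 0.80000
  snow: recall = 8/11 = 0.72727
  fog: recall = 9/11 = 0.81818
Mean = (0.66667 + 0.46154 + 0.80000 + 0.72727 + 0.81818) / 5 = 0.6947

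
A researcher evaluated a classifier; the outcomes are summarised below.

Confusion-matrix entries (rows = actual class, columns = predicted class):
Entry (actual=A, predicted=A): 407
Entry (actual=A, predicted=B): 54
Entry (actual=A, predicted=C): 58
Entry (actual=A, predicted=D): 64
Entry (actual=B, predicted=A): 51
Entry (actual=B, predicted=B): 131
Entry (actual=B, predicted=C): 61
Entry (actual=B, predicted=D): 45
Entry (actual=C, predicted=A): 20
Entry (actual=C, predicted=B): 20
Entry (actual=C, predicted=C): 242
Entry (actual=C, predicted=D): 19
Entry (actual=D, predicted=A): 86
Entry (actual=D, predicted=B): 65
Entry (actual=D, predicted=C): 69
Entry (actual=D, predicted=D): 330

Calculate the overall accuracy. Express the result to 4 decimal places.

0.6446

Accuracy = trace / total = (407+131+242+330=1110) / 1722 = 1110/1722 = 0.6446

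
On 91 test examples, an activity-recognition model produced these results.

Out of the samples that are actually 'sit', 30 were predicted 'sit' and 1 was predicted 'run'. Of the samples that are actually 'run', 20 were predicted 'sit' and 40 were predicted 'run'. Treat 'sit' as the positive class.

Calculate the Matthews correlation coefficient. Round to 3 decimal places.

0.604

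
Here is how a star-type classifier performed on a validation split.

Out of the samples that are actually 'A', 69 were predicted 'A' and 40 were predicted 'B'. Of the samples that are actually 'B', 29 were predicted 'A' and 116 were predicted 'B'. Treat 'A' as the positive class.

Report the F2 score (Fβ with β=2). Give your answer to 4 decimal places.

0.6461

Fβ = (1+β²)·TP / ((1+β²)·TP + β²·FN + FP), with β²=4
= 5·69 / (5·69 + 4·40 + 29) = 0.6461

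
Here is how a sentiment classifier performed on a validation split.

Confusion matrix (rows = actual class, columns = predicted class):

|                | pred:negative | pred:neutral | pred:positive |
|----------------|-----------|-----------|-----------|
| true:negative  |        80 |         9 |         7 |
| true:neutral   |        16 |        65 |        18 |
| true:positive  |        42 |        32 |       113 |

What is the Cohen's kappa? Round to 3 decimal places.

Observed agreement pₒ = trace/N = 258/382 = 0.6754
Expected agreement pₑ = Σ (rowᵢ·colᵢ)/N² = (96·138 + 99·106 + 187·138)/382² = 0.3395
κ = (pₒ − pₑ)/(1 − pₑ) = (0.6754 − 0.3395)/(1 − 0.3395) = 0.509

0.509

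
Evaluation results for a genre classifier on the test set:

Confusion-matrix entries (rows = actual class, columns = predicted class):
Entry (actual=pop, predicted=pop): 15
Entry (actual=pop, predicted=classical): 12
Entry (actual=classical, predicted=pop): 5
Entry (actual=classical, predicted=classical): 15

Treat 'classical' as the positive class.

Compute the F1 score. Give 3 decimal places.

Precision = TP/(TP+FP) = 15/27 = 0.5556
Recall = TP/(TP+FN) = 15/20 = 0.7500
F1 = 2·TP/(2·TP+FP+FN) = 30/47 = 0.638

0.638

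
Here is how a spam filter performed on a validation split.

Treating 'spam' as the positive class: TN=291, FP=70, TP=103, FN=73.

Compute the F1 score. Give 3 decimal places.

Precision = TP/(TP+FP) = 103/173 = 0.5954
Recall = TP/(TP+FN) = 103/176 = 0.5852
F1 = 2·TP/(2·TP+FP+FN) = 206/349 = 0.590

0.590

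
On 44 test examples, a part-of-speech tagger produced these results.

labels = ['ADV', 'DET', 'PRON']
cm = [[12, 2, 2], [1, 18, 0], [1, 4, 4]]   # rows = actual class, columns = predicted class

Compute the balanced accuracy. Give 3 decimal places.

0.714

Balanced accuracy = mean of per-class recall.
  ADV: recall = 12/16 = 0.7500
  DET: recall = 18/19 = 0.9474
  PRON: recall = 4/9 = 0.4444
Mean = (0.7500 + 0.9474 + 0.4444) / 3 = 0.714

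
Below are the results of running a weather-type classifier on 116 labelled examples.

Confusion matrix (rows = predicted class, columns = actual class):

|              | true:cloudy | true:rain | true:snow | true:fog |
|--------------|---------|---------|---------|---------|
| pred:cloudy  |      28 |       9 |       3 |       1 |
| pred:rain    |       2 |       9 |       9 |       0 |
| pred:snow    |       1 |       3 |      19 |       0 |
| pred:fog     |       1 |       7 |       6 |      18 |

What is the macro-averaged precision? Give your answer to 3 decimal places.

0.630

Per-class precision (TP/(TP+FP)):
  cloudy: TP=28, FP=9+3+1=13 → 28/41 = 0.6829
  rain: TP=9, FP=2+9+0=11 → 9/20 = 0.4500
  snow: TP=19, FP=1+3+0=4 → 19/23 = 0.8261
  fog: TP=18, FP=1+7+6=14 → 18/32 = 0.5625
Macro-precision = mean = (0.6829 + 0.4500 + 0.8261 + 0.5625) / 4 = 0.630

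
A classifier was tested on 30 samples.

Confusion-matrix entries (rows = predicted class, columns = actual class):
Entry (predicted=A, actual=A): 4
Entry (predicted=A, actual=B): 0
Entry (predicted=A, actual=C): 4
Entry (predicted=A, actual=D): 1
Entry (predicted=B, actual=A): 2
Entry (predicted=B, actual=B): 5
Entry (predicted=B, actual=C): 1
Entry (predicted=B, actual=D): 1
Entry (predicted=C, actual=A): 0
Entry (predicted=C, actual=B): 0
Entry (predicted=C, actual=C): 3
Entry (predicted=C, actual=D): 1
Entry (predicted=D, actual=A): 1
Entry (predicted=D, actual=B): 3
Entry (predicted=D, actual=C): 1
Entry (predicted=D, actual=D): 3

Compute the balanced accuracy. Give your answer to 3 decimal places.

0.507

Balanced accuracy = mean of per-class recall.
  A: recall = 4/7 = 0.5714
  B: recall = 5/8 = 0.6250
  C: recall = 3/9 = 0.3333
  D: recall = 3/6 = 0.5000
Mean = (0.5714 + 0.6250 + 0.3333 + 0.5000) / 4 = 0.507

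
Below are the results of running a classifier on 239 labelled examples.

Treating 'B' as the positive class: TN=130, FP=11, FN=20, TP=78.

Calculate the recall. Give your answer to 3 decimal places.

0.796

Recall = TP/(TP+FN) = 78/(78+20) = 78/98 = 0.796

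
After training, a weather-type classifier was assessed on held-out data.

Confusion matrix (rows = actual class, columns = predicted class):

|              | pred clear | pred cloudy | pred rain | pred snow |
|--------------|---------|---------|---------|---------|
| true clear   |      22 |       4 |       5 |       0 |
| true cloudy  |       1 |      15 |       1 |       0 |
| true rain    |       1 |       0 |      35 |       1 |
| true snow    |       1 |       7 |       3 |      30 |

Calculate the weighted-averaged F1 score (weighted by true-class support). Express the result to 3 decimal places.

0.812

Per-class F1 score (2·TP/(2·TP+FP+FN)):
  clear: TP=22, FP=1+1+1=3, FN=4+5+0=9 → 44/56 = 0.7857
  cloudy: TP=15, FP=4+0+7=11, FN=1+1+0=2 → 30/43 = 0.6977
  rain: TP=35, FP=5+1+3=9, FN=1+0+1=2 → 70/81 = 0.8642
  snow: TP=30, FP=0+0+1=1, FN=1+7+3=11 → 60/72 = 0.8333
Weighted-F1 score = Σ (supportᵢ/N)·F1 scoreᵢ with N=126: (31/126)·0.7857 + (17/126)·0.6977 + (37/126)·0.8642 + (41/126)·0.8333 = 0.812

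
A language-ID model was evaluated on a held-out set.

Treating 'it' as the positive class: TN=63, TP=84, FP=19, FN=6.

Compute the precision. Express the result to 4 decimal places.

0.8155

Precision = TP/(TP+FP) = 84/(84+19) = 84/103 = 0.8155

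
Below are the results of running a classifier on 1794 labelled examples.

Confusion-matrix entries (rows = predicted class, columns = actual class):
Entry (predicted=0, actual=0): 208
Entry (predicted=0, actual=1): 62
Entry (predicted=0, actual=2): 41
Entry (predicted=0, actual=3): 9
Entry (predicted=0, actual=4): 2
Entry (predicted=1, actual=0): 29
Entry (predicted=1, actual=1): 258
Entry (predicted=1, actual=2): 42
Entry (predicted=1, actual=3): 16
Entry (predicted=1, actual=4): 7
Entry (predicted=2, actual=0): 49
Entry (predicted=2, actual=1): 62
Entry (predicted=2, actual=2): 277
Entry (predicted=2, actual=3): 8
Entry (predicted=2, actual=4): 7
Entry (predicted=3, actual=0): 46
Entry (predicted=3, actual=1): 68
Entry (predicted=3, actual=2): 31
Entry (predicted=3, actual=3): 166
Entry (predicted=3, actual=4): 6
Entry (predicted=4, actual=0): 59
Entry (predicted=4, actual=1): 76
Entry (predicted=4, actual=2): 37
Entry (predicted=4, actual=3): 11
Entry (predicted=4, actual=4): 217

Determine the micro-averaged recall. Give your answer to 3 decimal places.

0.628

Micro-averaging pools counts across classes: ΣTP=1126, ΣFP=668, ΣFN=668.
Micro-recall = TP/(TP+FN) on pooled counts = 0.628 (equals overall accuracy in single-label multiclass).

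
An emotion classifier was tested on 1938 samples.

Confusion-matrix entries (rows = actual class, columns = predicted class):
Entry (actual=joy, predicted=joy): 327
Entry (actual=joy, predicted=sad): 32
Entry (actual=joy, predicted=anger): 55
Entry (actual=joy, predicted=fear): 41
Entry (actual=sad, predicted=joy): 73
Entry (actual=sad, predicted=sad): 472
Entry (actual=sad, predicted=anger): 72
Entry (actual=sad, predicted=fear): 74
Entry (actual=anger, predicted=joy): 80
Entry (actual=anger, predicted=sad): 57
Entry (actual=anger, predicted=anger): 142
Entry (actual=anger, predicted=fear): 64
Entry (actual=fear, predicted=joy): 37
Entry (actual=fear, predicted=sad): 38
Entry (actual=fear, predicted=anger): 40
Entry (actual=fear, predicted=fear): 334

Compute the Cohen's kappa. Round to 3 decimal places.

Observed agreement pₒ = trace/N = 1275/1938 = 0.6579
Expected agreement pₑ = Σ (rowᵢ·colᵢ)/N² = (455·517 + 691·599 + 343·309 + 449·513)/1938² = 0.2624
κ = (pₒ − pₑ)/(1 − pₑ) = (0.6579 − 0.2624)/(1 − 0.2624) = 0.536

0.536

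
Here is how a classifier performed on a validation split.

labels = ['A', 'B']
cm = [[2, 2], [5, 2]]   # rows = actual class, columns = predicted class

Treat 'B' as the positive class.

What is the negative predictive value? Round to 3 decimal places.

0.286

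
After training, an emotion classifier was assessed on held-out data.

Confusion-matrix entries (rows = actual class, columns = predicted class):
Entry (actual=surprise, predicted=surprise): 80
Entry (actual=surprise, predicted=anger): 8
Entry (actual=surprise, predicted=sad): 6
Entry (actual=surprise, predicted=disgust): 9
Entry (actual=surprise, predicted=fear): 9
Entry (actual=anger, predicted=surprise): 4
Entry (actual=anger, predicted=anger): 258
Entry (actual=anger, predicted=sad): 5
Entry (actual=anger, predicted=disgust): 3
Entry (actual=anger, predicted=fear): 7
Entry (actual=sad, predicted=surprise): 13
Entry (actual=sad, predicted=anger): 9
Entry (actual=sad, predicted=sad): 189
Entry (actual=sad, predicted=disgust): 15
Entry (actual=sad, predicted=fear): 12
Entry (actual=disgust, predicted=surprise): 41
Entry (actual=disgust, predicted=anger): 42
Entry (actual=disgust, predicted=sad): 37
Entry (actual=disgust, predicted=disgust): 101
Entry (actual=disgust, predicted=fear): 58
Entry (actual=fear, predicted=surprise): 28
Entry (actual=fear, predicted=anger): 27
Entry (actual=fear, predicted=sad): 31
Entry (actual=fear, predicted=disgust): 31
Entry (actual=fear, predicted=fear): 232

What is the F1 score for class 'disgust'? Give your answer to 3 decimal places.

0.461

F1 score = 2·TP/(2·TP+FP+FN).
disgust: TP=101, FP=9+3+15+31=58, FN=41+42+37+58=178 → 202/438 = 0.4612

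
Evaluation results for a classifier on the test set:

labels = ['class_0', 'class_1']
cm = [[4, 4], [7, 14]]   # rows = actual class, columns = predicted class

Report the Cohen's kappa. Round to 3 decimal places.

0.149

Observed agreement pₒ = trace/N = 18/29 = 0.6207
Expected agreement pₑ = Σ (rowᵢ·colᵢ)/N² = (8·11 + 21·18)/29² = 0.5541
κ = (pₒ − pₑ)/(1 − pₑ) = (0.6207 − 0.5541)/(1 − 0.5541) = 0.149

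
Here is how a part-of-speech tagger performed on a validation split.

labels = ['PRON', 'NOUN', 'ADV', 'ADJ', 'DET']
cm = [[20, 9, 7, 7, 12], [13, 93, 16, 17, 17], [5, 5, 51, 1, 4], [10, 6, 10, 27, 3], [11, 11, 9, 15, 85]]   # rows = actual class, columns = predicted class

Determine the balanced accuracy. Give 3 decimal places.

Balanced accuracy = mean of per-class recall.
  PRON: recall = 20/55 = 0.3636
  NOUN: recall = 93/156 = 0.5962
  ADV: recall = 51/66 = 0.7727
  ADJ: recall = 27/56 = 0.4821
  DET: recall = 85/131 = 0.6489
Mean = (0.3636 + 0.5962 + 0.7727 + 0.4821 + 0.6489) / 5 = 0.573

0.573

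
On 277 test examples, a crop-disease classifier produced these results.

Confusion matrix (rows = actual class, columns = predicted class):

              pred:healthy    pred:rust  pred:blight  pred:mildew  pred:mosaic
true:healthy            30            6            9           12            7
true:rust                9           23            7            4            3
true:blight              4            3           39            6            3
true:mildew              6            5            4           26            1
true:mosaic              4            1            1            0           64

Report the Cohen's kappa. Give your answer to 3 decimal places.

0.567

Observed agreement pₒ = trace/N = 182/277 = 0.6570
Expected agreement pₑ = Σ (rowᵢ·colᵢ)/N² = (64·53 + 46·38 + 55·60 + 42·48 + 70·78)/277² = 0.2074
κ = (pₒ − pₑ)/(1 − pₑ) = (0.6570 − 0.2074)/(1 − 0.2074) = 0.567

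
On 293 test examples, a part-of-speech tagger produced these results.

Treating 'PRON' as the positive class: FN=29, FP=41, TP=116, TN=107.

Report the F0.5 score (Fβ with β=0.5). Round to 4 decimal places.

0.7503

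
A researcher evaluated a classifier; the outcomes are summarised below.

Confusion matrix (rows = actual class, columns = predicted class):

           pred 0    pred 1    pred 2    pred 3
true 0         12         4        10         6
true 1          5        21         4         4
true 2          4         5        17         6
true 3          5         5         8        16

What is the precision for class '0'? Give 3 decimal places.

0.462

Take TP from the diagonal, FP from the rest of the '0' prediction marginal, FN from the rest of the '0' actual marginal.
precision = TP/(TP+FP).
0: TP=12, FP=5+4+5=14 → 12/26 = 0.4615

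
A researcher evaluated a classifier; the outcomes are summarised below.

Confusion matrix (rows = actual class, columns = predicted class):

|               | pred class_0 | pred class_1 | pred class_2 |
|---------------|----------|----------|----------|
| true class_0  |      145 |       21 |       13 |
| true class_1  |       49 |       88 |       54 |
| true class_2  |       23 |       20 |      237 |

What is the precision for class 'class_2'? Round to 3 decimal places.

Take TP from the diagonal, FP from the rest of the 'class_2' prediction marginal, FN from the rest of the 'class_2' actual marginal.
precision = TP/(TP+FP).
class_2: TP=237, FP=13+54=67 → 237/304 = 0.7796

0.780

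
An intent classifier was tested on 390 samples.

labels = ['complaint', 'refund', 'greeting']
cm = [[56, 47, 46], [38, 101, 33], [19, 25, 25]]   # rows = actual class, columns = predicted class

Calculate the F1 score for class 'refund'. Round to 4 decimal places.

0.5855

F1 score = 2·TP/(2·TP+FP+FN).
refund: TP=101, FP=47+25=72, FN=38+33=71 → 202/345 = 0.58551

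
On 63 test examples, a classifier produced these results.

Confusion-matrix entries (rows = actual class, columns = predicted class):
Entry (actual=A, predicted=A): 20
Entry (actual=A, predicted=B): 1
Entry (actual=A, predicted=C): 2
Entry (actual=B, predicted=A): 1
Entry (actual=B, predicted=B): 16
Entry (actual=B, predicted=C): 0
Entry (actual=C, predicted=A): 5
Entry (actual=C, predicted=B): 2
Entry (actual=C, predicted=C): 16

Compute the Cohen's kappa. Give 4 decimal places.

0.7369

Observed agreement pₒ = trace/N = 52/63 = 0.82540
Expected agreement pₑ = Σ (rowᵢ·colᵢ)/N² = (23·26 + 17·19 + 23·18)/63² = 0.33636
κ = (pₒ − pₑ)/(1 − pₑ) = (0.82540 − 0.33636)/(1 − 0.33636) = 0.7369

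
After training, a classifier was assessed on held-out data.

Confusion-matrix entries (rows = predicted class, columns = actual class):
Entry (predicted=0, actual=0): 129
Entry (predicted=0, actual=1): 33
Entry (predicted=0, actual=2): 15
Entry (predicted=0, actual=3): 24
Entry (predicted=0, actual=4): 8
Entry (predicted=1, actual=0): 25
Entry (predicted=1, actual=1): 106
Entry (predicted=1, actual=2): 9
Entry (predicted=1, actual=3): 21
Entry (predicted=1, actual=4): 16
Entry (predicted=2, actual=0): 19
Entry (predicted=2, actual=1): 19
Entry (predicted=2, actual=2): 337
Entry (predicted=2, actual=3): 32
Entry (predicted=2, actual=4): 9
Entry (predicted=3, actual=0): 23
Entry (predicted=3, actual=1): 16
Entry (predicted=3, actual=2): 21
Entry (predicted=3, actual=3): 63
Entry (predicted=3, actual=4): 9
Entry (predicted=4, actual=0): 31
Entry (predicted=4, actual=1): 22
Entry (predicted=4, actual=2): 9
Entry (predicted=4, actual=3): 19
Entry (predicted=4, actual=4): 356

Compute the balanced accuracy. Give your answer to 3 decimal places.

Balanced accuracy = mean of per-class recall.
  0: recall = 129/227 = 0.5683
  1: recall = 106/196 = 0.5408
  2: recall = 337/391 = 0.8619
  3: recall = 63/159 = 0.3962
  4: recall = 356/398 = 0.8945
Mean = (0.5683 + 0.5408 + 0.8619 + 0.3962 + 0.8945) / 5 = 0.652

0.652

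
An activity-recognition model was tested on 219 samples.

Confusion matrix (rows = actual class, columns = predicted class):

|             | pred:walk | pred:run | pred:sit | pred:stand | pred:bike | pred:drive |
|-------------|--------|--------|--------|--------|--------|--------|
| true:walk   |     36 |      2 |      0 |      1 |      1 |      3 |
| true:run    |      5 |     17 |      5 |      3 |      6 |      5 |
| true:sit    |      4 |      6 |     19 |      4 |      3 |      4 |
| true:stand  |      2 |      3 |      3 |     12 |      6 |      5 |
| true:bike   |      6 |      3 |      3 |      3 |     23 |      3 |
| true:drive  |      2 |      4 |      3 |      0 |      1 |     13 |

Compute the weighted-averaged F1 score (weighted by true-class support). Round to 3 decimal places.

0.541

Per-class F1 score (2·TP/(2·TP+FP+FN)):
  walk: TP=36, FP=5+4+2+6+2=19, FN=2+0+1+1+3=7 → 72/98 = 0.7347
  run: TP=17, FP=2+6+3+3+4=18, FN=5+5+3+6+5=24 → 34/76 = 0.4474
  sit: TP=19, FP=0+5+3+3+3=14, FN=4+6+4+3+4=21 → 38/73 = 0.5205
  stand: TP=12, FP=1+3+4+3+0=11, FN=2+3+3+6+5=19 → 24/54 = 0.4444
  bike: TP=23, FP=1+6+3+6+1=17, FN=6+3+3+3+3=18 → 46/81 = 0.5679
  drive: TP=13, FP=3+5+4+5+3=20, FN=2+4+3+0+1=10 → 26/56 = 0.4643
Weighted-F1 score = Σ (supportᵢ/N)·F1 scoreᵢ with N=219: (43/219)·0.7347 + (41/219)·0.4474 + (40/219)·0.5205 + (31/219)·0.4444 + (41/219)·0.5679 + (23/219)·0.4643 = 0.541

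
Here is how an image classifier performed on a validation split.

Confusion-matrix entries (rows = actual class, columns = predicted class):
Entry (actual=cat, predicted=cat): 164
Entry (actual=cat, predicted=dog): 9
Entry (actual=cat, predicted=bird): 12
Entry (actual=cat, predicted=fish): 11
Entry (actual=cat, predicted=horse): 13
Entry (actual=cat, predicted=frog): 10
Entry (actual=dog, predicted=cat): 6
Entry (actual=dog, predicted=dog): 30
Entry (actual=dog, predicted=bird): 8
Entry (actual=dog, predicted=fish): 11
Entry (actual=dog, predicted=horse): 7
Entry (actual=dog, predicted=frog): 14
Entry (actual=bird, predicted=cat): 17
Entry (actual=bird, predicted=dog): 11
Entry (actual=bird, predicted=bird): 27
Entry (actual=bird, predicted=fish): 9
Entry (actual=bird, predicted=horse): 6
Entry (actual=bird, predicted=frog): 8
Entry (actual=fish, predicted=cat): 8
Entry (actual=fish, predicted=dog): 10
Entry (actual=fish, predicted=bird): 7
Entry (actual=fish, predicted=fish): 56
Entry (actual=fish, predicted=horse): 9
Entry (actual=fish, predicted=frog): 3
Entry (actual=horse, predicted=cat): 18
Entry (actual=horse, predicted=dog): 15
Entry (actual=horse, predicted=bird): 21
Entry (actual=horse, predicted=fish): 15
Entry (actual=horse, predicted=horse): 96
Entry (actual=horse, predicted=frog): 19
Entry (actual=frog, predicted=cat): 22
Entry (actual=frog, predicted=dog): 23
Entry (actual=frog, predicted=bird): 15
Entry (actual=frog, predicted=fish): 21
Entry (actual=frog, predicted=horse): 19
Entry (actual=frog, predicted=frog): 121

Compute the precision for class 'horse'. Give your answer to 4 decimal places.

0.6400

Treat 'horse' as positive and all other classes as negative.
precision = TP/(TP+FP).
horse: TP=96, FP=13+7+6+9+19=54 → 96/150 = 0.64000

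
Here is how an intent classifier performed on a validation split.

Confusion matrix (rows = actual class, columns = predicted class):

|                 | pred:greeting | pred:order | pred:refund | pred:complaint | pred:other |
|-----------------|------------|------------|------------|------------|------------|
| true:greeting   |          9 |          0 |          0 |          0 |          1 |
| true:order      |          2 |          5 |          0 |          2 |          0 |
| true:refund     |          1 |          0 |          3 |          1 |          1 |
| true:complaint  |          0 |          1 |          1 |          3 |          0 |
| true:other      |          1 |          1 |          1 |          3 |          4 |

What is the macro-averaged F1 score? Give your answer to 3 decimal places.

0.576

Per-class F1 score (2·TP/(2·TP+FP+FN)):
  greeting: TP=9, FP=2+1+0+1=4, FN=0+0+0+1=1 → 18/23 = 0.7826
  order: TP=5, FP=0+0+1+1=2, FN=2+0+2+0=4 → 10/16 = 0.6250
  refund: TP=3, FP=0+0+1+1=2, FN=1+0+1+1=3 → 6/11 = 0.5455
  complaint: TP=3, FP=0+2+1+3=6, FN=0+1+1+0=2 → 6/14 = 0.4286
  other: TP=4, FP=1+0+1+0=2, FN=1+1+1+3=6 → 8/16 = 0.5000
Macro-F1 score = mean = (0.7826 + 0.6250 + 0.5455 + 0.4286 + 0.5000) / 5 = 0.576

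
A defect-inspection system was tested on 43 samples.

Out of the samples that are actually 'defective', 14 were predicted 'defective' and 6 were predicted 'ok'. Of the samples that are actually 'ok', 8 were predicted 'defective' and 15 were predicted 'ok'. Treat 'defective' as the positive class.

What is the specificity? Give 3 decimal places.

Specificity = TN/(TN+FP) = 15/(15+8) = 0.652

0.652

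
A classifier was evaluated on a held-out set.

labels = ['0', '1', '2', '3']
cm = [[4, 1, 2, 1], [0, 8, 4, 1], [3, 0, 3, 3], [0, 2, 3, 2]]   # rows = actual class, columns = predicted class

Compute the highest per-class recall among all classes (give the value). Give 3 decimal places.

0.615

Per-class recall (TP/(TP+FN)):
  0: TP=4, FN=1+2+1=4 → 4/8 = 0.5000
  1: TP=8, FN=0+4+1=5 → 8/13 = 0.6154
  2: TP=3, FN=3+0+3=6 → 3/9 = 0.3333
  3: TP=2, FN=0+2+3=5 → 2/7 = 0.2857
Highest is class '1' with recall = 0.615.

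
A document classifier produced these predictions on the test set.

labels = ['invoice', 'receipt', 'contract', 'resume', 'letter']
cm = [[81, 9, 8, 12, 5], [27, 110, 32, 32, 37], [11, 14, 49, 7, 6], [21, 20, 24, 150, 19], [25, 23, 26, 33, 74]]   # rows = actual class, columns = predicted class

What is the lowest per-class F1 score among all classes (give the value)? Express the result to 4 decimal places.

0.4336

Per-class F1 score (2·TP/(2·TP+FP+FN)):
  invoice: TP=81, FP=27+11+21+25=84, FN=9+8+12+5=34 → 162/280 = 0.57857
  receipt: TP=110, FP=9+14+20+23=66, FN=27+32+32+37=128 → 220/414 = 0.53140
  contract: TP=49, FP=8+32+24+26=90, FN=11+14+7+6=38 → 98/226 = 0.43363
  resume: TP=150, FP=12+32+7+33=84, FN=21+20+24+19=84 → 300/468 = 0.64103
  letter: TP=74, FP=5+37+6+19=67, FN=25+23+26+33=107 → 148/322 = 0.45963
Lowest is class 'contract' with F1 score = 0.4336.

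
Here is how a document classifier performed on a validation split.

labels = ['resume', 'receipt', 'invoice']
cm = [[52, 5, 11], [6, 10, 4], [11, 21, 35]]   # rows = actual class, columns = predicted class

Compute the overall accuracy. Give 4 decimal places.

0.6258

Accuracy = trace / total = (52+10+35=97) / 155 = 97/155 = 0.6258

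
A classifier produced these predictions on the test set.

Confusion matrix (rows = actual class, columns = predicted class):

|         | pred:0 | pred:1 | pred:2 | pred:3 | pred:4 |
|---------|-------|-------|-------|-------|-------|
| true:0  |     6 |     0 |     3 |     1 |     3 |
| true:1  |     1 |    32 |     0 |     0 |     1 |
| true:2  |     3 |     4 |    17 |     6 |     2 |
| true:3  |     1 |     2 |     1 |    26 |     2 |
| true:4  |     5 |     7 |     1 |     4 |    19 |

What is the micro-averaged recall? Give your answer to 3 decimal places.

Micro-averaging pools counts across classes: ΣTP=100, ΣFP=47, ΣFN=47.
Micro-recall = TP/(TP+FN) on pooled counts = 0.680 (equals overall accuracy in single-label multiclass).

0.680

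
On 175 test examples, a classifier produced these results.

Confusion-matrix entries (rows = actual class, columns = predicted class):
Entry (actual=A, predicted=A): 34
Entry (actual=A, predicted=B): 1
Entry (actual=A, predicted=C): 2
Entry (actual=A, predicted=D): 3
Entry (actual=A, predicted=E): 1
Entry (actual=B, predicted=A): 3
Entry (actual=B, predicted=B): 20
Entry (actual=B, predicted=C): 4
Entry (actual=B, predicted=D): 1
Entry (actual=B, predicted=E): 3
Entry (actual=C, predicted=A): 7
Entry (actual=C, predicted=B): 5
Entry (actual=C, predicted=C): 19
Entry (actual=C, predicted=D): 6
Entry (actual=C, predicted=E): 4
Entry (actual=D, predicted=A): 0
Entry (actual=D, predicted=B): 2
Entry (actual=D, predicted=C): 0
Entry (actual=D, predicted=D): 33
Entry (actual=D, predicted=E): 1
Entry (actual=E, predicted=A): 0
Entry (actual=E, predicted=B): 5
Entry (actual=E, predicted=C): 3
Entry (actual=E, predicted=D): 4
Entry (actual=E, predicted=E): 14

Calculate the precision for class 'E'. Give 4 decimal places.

0.6087

Take TP from the diagonal, FP from the rest of the 'E' prediction marginal, FN from the rest of the 'E' actual marginal.
precision = TP/(TP+FP).
E: TP=14, FP=1+3+4+1=9 → 14/23 = 0.60870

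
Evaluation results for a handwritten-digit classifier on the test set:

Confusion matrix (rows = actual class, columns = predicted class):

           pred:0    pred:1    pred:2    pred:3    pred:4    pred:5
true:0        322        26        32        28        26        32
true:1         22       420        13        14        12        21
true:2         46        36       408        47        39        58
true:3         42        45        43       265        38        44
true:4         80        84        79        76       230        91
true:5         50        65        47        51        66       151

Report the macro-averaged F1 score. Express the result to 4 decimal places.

Per-class F1 score (2·TP/(2·TP+FP+FN)):
  0: TP=322, FP=22+46+42+80+50=240, FN=26+32+28+26+32=144 → 644/1028 = 0.62646
  1: TP=420, FP=26+36+45+84+65=256, FN=22+13+14+12+21=82 → 840/1178 = 0.71307
  2: TP=408, FP=32+13+43+79+47=214, FN=46+36+47+39+58=226 → 816/1256 = 0.64968
  3: TP=265, FP=28+14+47+76+51=216, FN=42+45+43+38+44=212 → 530/958 = 0.55324
  4: TP=230, FP=26+12+39+38+66=181, FN=80+84+79+76+91=410 → 460/1051 = 0.43768
  5: TP=151, FP=32+21+58+44+91=246, FN=50+65+47+51+66=279 → 302/827 = 0.36518
Macro-F1 score = mean = (0.62646 + 0.71307 + 0.64968 + 0.55324 + 0.43768 + 0.36518) / 6 = 0.5576

0.5576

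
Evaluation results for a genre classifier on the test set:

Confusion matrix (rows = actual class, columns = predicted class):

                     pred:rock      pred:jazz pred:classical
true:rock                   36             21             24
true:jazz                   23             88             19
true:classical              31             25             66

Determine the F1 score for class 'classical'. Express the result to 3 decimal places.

One-vs-rest for 'classical': TP = diagonal; FP = other classes predicted 'classical'; FN = 'classical' predicted as other.
F1 score = 2·TP/(2·TP+FP+FN).
classical: TP=66, FP=24+19=43, FN=31+25=56 → 132/231 = 0.5714

0.571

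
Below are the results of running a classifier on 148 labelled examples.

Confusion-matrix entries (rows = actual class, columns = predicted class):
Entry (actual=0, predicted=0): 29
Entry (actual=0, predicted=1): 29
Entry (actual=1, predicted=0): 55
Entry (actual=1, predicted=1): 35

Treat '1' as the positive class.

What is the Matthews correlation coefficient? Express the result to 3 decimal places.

-0.109

MCC = (TP·TN − FP·FN) / √((TP+FP)(TP+FN)(TN+FP)(TN+FN))
Numerator = 35·29 − 29·55 = -580
Denominator = √(64·90·58·84) = √28062720 = 5297.4258
MCC = -580 / 5297.4258 = -0.109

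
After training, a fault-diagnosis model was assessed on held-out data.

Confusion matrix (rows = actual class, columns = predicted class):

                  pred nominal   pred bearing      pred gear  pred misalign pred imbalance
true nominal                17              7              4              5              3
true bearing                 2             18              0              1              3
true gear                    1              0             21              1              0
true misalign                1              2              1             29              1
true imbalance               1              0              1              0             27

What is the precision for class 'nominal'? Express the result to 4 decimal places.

0.7727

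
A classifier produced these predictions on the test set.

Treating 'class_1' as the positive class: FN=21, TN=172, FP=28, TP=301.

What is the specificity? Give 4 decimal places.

0.8600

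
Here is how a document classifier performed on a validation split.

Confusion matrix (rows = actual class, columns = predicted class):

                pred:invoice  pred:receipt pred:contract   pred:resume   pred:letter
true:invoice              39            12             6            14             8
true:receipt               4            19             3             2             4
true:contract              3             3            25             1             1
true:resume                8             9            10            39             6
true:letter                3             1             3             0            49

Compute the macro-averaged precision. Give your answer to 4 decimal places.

Per-class precision (TP/(TP+FP)):
  invoice: TP=39, FP=4+3+8+3=18 → 39/57 = 0.68421
  receipt: TP=19, FP=12+3+9+1=25 → 19/44 = 0.43182
  contract: TP=25, FP=6+3+10+3=22 → 25/47 = 0.53191
  resume: TP=39, FP=14+2+1+0=17 → 39/56 = 0.69643
  letter: TP=49, FP=8+4+1+6=19 → 49/68 = 0.72059
Macro-precision = mean = (0.68421 + 0.43182 + 0.53191 + 0.69643 + 0.72059) / 5 = 0.6130

0.6130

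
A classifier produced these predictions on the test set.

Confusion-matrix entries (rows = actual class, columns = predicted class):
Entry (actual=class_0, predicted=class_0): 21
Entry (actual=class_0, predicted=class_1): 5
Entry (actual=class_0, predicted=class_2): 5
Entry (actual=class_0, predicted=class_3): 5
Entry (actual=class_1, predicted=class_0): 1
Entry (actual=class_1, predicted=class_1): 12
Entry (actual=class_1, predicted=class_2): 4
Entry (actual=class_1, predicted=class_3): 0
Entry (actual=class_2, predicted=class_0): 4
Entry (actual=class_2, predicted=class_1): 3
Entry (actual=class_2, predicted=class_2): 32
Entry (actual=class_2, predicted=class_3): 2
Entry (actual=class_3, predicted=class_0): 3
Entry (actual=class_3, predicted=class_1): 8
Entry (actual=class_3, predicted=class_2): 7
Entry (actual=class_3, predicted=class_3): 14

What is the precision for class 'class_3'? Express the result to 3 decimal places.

precision = TP/(TP+FP).
class_3: TP=14, FP=5+0+2=7 → 14/21 = 0.6667

0.667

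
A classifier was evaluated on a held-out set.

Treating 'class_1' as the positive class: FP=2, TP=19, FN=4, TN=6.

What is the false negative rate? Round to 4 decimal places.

FNR = FN/(FN+TP) = 4/(4+19) = 0.1739

0.1739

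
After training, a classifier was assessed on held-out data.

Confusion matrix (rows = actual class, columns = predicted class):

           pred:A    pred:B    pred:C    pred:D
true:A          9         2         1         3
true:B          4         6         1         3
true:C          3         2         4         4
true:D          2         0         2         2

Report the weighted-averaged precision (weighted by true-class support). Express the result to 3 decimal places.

Per-class precision (TP/(TP+FP)):
  A: TP=9, FP=4+3+2=9 → 9/18 = 0.5000
  B: TP=6, FP=2+2+0=4 → 6/10 = 0.6000
  C: TP=4, FP=1+1+2=4 → 4/8 = 0.5000
  D: TP=2, FP=3+3+4=10 → 2/12 = 0.1667
Weighted-precision = Σ (supportᵢ/N)·precisionᵢ with N=48: (15/48)·0.5000 + (14/48)·0.6000 + (13/48)·0.5000 + (6/48)·0.1667 = 0.488

0.488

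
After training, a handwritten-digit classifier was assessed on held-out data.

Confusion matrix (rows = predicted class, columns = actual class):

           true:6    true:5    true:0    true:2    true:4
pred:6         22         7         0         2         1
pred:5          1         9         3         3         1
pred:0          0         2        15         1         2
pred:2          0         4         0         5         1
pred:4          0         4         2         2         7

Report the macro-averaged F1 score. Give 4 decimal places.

0.5844

Per-class F1 score (2·TP/(2·TP+FP+FN)):
  6: TP=22, FP=7+0+2+1=10, FN=1+0+0+0=1 → 44/55 = 0.80000
  5: TP=9, FP=1+3+3+1=8, FN=7+2+4+4=17 → 18/43 = 0.41860
  0: TP=15, FP=0+2+1+2=5, FN=0+3+0+2=5 → 30/40 = 0.75000
  2: TP=5, FP=0+4+0+1=5, FN=2+3+1+2=8 → 10/23 = 0.43478
  4: TP=7, FP=0+4+2+2=8, FN=1+1+2+1=5 → 14/27 = 0.51852
Macro-F1 score = mean = (0.80000 + 0.41860 + 0.75000 + 0.43478 + 0.51852) / 5 = 0.5844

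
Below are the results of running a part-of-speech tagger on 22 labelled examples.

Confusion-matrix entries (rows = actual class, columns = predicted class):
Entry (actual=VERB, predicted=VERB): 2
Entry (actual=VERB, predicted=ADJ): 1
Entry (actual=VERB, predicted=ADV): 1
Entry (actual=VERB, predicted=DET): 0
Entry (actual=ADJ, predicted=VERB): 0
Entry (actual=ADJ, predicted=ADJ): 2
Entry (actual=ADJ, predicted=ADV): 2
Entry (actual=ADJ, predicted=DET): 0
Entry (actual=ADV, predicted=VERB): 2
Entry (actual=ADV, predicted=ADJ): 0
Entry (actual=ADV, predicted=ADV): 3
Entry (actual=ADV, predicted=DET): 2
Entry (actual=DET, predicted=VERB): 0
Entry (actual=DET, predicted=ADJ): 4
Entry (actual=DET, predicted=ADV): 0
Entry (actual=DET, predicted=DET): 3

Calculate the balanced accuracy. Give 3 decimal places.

0.464

Balanced accuracy = mean of per-class recall.
  VERB: recall = 2/4 = 0.5000
  ADJ: recall = 2/4 = 0.5000
  ADV: recall = 3/7 = 0.4286
  DET: recall = 3/7 = 0.4286
Mean = (0.5000 + 0.5000 + 0.4286 + 0.4286) / 4 = 0.464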